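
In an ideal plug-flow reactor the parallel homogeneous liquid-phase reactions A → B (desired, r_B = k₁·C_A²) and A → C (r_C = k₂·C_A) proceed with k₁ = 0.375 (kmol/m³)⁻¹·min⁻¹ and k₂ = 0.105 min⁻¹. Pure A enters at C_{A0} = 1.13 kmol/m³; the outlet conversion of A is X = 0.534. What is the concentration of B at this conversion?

0.447 kmol/m³

C_A = C_{A0}(1−X) = 0.5266 kmol/m³.
Along a PFR/batch, dC_C/dC_A = −r_C/(r_B+r_C) = −k₂/(k₂+k₁·C_A).
Integrating from C_{A0} to C_A: C_C = (0.105/0.375)·ln[(0.105+0.375·1.13)/(0.105+0.375·0.527)] = 0.2800·ln(0.5287/0.3025) = 0.1564 kmol/m³.
Then C_B = (C_{A0}−C_A) − C_C = 0.6034 − 0.1564 = 0.4470 kmol/m³.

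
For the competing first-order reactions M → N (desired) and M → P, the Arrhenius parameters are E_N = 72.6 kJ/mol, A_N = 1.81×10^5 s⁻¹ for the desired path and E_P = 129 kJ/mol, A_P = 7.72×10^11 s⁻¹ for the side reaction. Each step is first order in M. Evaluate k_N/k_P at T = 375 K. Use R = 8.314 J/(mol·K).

16.8

k_N/k_P = (A_N/A_P)·exp[−(E_N−E_P)/(RT)] = (A_N/A_P)·exp[(E_P−E_N)/(RT)].
(E_P−E_N)/(RT) = (129−72.6)×10³/(8.314×375) = 56400/3118 = 18.09.
k_N/k_P = (1.81×10^5/7.72×10^11)·exp(18.09) = 2.345×10^-7 × 7.184×10^7 = 16.8.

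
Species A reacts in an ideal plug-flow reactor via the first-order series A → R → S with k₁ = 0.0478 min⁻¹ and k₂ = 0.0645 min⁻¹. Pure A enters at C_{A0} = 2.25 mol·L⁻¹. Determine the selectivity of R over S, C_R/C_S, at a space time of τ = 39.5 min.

0.327

Solving the coupled first-order balances gives C_R(τ) = [k₁/(k₂−k₁)]·C_{A0}·(e^(−k₁τ) − e^(−k₂τ)).
e^(−k₁τ) = e^(−0.0478×39.5) = e^(−1.888) = 0.1514; e^(−k₂τ) = e^(−2.548) = 0.07826.
C_R = 0.0478×2.25/(0.0645−0.0478) × (0.1514−0.07826) = 6.440×0.07310 = 0.4708 mol·L⁻¹.
C_A = C_{A0}e^(−k₁τ) = 0.3406 mol·L⁻¹, so C_S = C_{A0}−C_A−C_R = 1.439 mol·L⁻¹; C_R/C_S = 0.327.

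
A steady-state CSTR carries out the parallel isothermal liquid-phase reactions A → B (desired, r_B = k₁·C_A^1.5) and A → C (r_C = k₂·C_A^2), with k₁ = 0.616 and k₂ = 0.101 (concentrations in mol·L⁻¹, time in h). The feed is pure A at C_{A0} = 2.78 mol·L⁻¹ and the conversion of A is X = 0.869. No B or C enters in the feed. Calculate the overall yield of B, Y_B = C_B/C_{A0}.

Exit C_A = C_{A0}(1−X) = 2.78×0.131 = 0.3642 mol·L⁻¹.
In a CSTR the entire volume is at exit conditions, so r_B = 0.616×0.3642^1.5 = 0.1354 and r_C = 0.101×0.3642^2 = 0.01340.
Fraction of consumed A going to B: r_B/(r_B+r_C) = 0.9100.
C_B = 0.9100·C_{A0}·X = 0.9100×2.78×0.869 = 2.20 mol·L⁻¹; Y_B = C_B/C_{A0} = 0.791.

0.791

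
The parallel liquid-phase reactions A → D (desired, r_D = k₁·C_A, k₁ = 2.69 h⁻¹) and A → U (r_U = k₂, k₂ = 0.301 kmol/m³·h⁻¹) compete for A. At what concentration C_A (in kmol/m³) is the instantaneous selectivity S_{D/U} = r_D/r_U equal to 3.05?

S_{D/U} = (k₁/k₂)·C_A ⇒ C_A = S·k₂/k₁.
= 3.05×0.301/2.69 = 0.341 kmol/m³.

0.341 kmol/m³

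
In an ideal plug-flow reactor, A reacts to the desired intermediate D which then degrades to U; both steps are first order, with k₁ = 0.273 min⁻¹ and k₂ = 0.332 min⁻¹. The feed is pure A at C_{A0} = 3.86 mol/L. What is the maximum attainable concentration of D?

For a first-order series the maximum intermediate yield is C_{D,max}/C_{A0} = (k₁/k₂)^[k₂/(k₂−k₁)].
= (0.273/0.332)^(0.332/(0.332−0.273)) = (0.8223)^(5.627) = 0.3325.
C_{D,max} = 0.3325×3.86 = 1.28 mol/L.

1.28 mol/L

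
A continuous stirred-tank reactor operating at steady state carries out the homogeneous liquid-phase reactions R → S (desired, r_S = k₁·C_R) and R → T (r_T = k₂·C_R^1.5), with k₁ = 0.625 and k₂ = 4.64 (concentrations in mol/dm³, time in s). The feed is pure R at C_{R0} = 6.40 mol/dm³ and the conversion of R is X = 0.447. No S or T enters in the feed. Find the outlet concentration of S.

0.191 mol/dm³

Exit C_R = C_{R0}(1−X) = 6.40×0.553 = 3.539 mol/dm³.
A CSTR operates uniformly at the exit composition, giving r_S = 2.212 and r_T = 30.89 (each k·C_R^n at C_R = 3.539).
Fraction of consumed R going to S: r_S/(r_S+r_T) = 0.06682.
C_S = 0.06682·C_{R0}·X = 0.06682×6.40×0.447 = 0.191 mol/dm³.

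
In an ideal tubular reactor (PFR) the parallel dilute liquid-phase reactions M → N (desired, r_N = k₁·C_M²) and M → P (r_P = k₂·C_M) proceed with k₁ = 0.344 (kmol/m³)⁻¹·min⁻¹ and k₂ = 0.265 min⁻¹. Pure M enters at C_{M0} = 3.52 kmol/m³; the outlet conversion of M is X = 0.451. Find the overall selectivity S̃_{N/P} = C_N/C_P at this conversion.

C_M = C_{M0}(1−X) = 1.932 kmol/m³.
Along a PFR/batch, dC_P/dC_M = −r_P/(r_N+r_P) = −k₂/(k₂+k₁·C_M).
Integrating from C_{M0} to C_M: C_P = (0.265/0.344)·ln[(0.265+0.344·3.52)/(0.265+0.344·1.93)] = 0.7703·ln(1.476/0.9298) = 0.3560 kmol/m³.
Then C_N = (C_{M0}−C_M) − C_P = 1.588 − 0.3560 = 1.232 kmol/m³.
S̃_{N/P} = C_N/C_P = 1.232/0.3560 = 3.46.

3.46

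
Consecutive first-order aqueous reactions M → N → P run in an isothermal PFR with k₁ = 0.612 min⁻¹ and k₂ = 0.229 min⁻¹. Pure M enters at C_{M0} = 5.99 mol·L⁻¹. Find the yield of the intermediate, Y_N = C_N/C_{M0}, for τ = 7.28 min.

The intermediate concentration in a first-order A→B→C sequence is C_N = k₁C_{M0}(e^(−k₁τ) − e^(−k₂τ))/(k₂−k₁).
e^(−k₁τ) = e^(−0.612×7.28) = e^(−4.455) = 0.01162; e^(−k₂τ) = e^(−1.667) = 0.1888.
C_N = 0.612×5.99/(0.229−0.612) × (0.01162−0.1888) = (-9.571)×(-0.1772) = 1.696 mol·L⁻¹.
Y_N = C_N/C_{M0} = 1.696/5.99 = 0.283.

0.283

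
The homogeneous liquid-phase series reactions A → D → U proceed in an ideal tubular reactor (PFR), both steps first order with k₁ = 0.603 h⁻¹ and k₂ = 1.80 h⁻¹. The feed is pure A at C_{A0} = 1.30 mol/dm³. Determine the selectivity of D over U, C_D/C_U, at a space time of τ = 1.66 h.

0.338

For first-order series with pure A initially, C_D(τ) = k₁C_{A0}/(k₂−k₁)·(e^(−k₁τ) − e^(−k₂τ)).
e^(−k₁τ) = e^(−0.603×1.66) = e^(−1.001) = 0.3675; e^(−k₂τ) = e^(−2.988) = 0.05039.
C_D = 0.603×1.30/(1.80−0.603) × (0.3675−0.05039) = 0.6549×0.3171 = 0.2077 mol/dm³.
C_A = C_{A0}e^(−k₁τ) = 0.4778 mol/dm³, so C_U = C_{A0}−C_A−C_D = 0.6145 mol/dm³; C_D/C_U = 0.338.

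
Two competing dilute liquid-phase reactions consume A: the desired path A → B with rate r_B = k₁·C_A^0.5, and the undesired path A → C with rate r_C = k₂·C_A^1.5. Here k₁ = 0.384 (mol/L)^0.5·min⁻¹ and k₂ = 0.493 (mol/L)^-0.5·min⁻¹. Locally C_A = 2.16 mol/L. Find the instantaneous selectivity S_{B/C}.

0.361

S_{B/C} = r_B/r_C = (k₁·C_A^0.5)/(k₂·C_A^1.5) = (k₁/k₂)·C_A⁻¹.
= (0.384×2.160^0.5) / (0.493×2.160^1.5) = 0.5644/1.565 = 0.361.
The undesired path is higher order in A, so low C_A (CSTR or dilute feed) favours B.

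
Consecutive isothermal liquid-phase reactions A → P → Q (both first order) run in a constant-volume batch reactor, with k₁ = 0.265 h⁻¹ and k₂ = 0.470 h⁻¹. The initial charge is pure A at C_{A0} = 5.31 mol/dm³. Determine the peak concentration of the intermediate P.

Evaluating C_P at t_opt = ln(k₂/k₁)/(k₂−k₁) gives C_{P,max}/C_{A0} = (k₁/k₂)^[k₂/(k₂−k₁)].
= (0.265/0.470)^(0.470/(0.470−0.265)) = (0.5638)^(2.293) = 0.2688.
C_{P,max} = 0.2688×5.31 = 1.43 mol/dm³.

1.43 mol/dm³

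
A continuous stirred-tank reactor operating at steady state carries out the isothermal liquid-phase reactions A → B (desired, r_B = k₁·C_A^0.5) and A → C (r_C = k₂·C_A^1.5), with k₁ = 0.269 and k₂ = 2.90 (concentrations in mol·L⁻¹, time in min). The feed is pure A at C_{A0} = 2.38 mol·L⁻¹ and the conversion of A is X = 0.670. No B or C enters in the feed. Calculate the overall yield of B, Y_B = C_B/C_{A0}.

Exit C_A = C_{A0}(1−X) = 2.38×0.330 = 0.7854 mol·L⁻¹.
Rates in a CSTR are evaluated at the outlet concentration: r_B = 0.269×0.7854^0.5 = 0.2384, r_C = 2.90×0.7854^1.5 = 2.019.
Fraction of consumed A going to B: r_B/(r_B+r_C) = 0.1056.
C_B = 0.1056·C_{A0}·X = 0.1056×2.38×0.670 = 0.168 mol·L⁻¹; Y_B = C_B/C_{A0} = 0.0708.

0.0708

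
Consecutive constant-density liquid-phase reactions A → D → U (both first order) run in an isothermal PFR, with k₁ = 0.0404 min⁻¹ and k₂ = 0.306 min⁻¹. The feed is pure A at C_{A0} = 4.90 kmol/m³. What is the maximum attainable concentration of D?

Evaluating C_D at τ_opt = ln(k₂/k₁)/(k₂−k₁) gives C_{D,max}/C_{A0} = (k₁/k₂)^[k₂/(k₂−k₁)].
= (0.0404/0.306)^(0.306/(0.306−0.0404)) = (0.1320)^(1.152) = 0.09703.
C_{D,max} = 0.09703×4.90 = 0.475 kmol/m³.

0.475 kmol/m³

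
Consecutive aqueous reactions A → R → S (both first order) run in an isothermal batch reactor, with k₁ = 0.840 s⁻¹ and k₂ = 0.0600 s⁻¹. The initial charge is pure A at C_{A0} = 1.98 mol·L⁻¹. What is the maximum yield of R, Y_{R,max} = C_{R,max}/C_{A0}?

0.816

Evaluating C_R at t_opt = ln(k₂/k₁)/(k₂−k₁) gives C_{R,max}/C_{A0} = (k₁/k₂)^[k₂/(k₂−k₁)].
= (0.840/0.0600)^(0.0600/(0.0600−0.840)) = (14.00)^(-0.07692) = 0.8163.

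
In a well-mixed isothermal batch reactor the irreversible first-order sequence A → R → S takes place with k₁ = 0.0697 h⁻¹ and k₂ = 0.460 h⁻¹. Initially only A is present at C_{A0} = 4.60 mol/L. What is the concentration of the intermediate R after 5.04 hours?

0.497 mol/L

For first-order series with pure A initially, C_R(t) = k₁C_{A0}/(k₂−k₁)·(e^(−k₁t) − e^(−k₂t)).
e^(−k₁t) = e^(−0.0697×5.04) = e^(−0.3513) = 0.7038; e^(−k₂t) = e^(−2.318) = 0.09843.
C_R = 0.0697×4.60/(0.460−0.0697) × (0.7038−0.09843) = 0.8215×0.6054 = 0.4973 mol/L.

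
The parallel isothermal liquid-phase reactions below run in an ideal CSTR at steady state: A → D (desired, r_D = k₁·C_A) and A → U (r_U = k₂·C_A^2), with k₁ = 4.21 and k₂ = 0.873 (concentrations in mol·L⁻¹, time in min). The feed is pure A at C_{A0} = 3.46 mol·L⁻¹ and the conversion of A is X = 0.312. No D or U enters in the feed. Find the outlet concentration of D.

Exit C_A = C_{A0}(1−X) = 3.46×0.688 = 2.380 mol·L⁻¹.
Rates in a CSTR are evaluated at the outlet concentration: r_D = 4.21×2.380 = 10.02, r_U = 0.873×2.380^2 = 4.947.
Fraction of consumed A going to D: r_D/(r_D+r_U) = 0.6695.
C_D = 0.6695·C_{A0}·X = 0.6695×3.46×0.312 = 0.723 mol·L⁻¹.

0.723 mol·L⁻¹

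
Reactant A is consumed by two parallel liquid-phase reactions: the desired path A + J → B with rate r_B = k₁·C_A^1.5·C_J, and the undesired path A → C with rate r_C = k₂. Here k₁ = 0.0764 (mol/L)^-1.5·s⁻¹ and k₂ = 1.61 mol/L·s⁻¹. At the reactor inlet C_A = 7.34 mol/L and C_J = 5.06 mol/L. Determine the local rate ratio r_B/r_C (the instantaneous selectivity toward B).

S_{B/C} = r_B/r_C = (k₁·C_A^1.5·C_J)/(k₂) = (k₁/k₂)·C_A^1.5·C_J.
= (0.0764×7.340^1.5×5.060) / (1.61) = 7.688/1.610 = 4.77.

4.77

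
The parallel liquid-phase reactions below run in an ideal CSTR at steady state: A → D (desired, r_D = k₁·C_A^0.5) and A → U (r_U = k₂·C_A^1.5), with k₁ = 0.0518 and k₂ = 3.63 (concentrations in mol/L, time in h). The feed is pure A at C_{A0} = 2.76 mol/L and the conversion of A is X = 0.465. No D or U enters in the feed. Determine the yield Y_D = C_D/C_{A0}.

0.00445

Exit C_A = C_{A0}(1−X) = 2.76×0.535 = 1.477 mol/L.
In a CSTR the entire volume is at exit conditions, so r_D = 0.0518×1.477^0.5 = 0.06294 and r_U = 3.63×1.477^1.5 = 6.513.
Fraction of consumed A going to D: r_D/(r_D+r_U) = 0.009572.
C_D = 0.009572·C_{A0}·X = 0.009572×2.76×0.465 = 0.0123 mol/L; Y_D = C_D/C_{A0} = 0.00445.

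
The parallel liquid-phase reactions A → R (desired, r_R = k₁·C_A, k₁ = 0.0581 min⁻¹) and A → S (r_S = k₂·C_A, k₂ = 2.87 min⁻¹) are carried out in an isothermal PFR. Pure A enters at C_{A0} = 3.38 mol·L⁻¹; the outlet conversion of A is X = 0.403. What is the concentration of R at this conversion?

C_A = C_{A0}(1−X) = 2.018 mol·L⁻¹.
Both paths are first order in A, so the instantaneous fraction to R is constant: dC_R/d(−C_A) = k₁/(k₁+k₂) = 0.01984.
C_R = 0.01984·(C_{A0}−C_A) = 0.01984×1.362 = 0.0270 mol·L⁻¹.

0.0270 mol·L⁻¹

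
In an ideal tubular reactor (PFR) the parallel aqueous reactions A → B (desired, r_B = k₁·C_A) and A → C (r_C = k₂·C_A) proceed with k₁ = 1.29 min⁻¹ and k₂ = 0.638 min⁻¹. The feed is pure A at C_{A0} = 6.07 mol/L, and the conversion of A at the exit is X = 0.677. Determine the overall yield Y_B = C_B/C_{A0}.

0.453

C_A = C_{A0}(1−X) = 1.961 mol/L.
Both paths are first order in A, so the instantaneous fraction to B is constant: dC_B/d(−C_A) = k₁/(k₁+k₂) = 0.6691.
C_B = 0.6691·(C_{A0}−C_A) = 0.6691×4.109 = 2.75 mol/L.
Y_B = C_B/C_{A0} = 2.750/6.07 = 0.453.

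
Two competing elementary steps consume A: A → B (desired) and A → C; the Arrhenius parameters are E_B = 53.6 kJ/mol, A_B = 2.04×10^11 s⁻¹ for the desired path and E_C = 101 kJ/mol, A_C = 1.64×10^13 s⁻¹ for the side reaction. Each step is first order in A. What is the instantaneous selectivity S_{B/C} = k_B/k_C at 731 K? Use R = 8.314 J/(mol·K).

30.3

Since both paths have the same order in A, the concentration cancels and S_{B/C} = k_B/k_C = (A_B/A_C)·exp[(E_C−E_B)/(RT)].
(E_C−E_B)/(RT) = (101−53.6)×10³/(8.314×731) = 47400/6078 = 7.799.
k_B/k_C = (2.04×10^11/1.64×10^13)·exp(7.799) = 0.01244 × 2439 = 30.3.
Since E_B < E_C, lowering the temperature improves selectivity toward B.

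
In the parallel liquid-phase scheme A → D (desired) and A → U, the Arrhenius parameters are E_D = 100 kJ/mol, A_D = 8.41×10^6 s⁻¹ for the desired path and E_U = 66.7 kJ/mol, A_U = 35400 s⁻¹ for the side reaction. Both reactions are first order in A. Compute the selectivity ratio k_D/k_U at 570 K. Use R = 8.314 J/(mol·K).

0.211

Since both paths have the same order in A, the concentration cancels and S_{D/U} = k_D/k_U = (A_D/A_U)·exp[(E_U−E_D)/(RT)].
(E_U−E_D)/(RT) = (66.7−100)×10³/(8.314×570) = -33300/4739 = -7.027.
k_D/k_U = (8.41×10^6/35400)·exp(-7.027) = 237.6 × 8.877×10^-4 = 0.211.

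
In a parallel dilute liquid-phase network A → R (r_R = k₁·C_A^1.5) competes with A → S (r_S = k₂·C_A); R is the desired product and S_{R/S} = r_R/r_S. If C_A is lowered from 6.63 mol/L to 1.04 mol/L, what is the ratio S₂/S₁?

S_{R/S} = (k₁/k₂)·C_A^0.5, so S₂/S₁ = (C_{A,2}/C_{A,1})^0.5.
= (1.04/6.63)^0.5 = (0.1569)^0.5 = 0.396.

0.396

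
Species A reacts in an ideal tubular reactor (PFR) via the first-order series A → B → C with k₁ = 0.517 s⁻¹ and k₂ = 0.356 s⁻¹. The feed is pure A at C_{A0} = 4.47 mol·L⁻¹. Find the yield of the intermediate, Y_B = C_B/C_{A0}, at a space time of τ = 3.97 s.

For first-order series with pure A initially, C_B(τ) = k₁C_{A0}/(k₂−k₁)·(e^(−k₁τ) − e^(−k₂τ)).
e^(−k₁τ) = e^(−0.517×3.97) = e^(−2.052) = 0.1284; e^(−k₂τ) = e^(−1.413) = 0.2433.
C_B = 0.517×4.47/(0.356−0.517) × (0.1284−0.2433) = (-14.35)×(-0.1149) = 1.650 mol·L⁻¹.
Y_B = C_B/C_{A0} = 1.650/4.47 = 0.369.

0.369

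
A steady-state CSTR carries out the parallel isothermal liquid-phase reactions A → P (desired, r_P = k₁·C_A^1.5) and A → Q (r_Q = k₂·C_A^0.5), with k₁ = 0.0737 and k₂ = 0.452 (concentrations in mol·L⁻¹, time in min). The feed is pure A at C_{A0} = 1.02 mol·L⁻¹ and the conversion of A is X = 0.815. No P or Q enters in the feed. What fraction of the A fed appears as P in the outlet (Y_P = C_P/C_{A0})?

Exit C_A = C_{A0}(1−X) = 1.02×0.185 = 0.1887 mol·L⁻¹.
Rates in a CSTR are evaluated at the outlet concentration: r_P = 0.0737×0.1887^1.5 = 0.006041, r_Q = 0.452×0.1887^0.5 = 0.1963.
Fraction of consumed A going to P: r_P/(r_P+r_Q) = 0.02985.
C_P = 0.02985·C_{A0}·X = 0.02985×1.02×0.815 = 0.0248 mol·L⁻¹; Y_P = C_P/C_{A0} = 0.0243.

0.0243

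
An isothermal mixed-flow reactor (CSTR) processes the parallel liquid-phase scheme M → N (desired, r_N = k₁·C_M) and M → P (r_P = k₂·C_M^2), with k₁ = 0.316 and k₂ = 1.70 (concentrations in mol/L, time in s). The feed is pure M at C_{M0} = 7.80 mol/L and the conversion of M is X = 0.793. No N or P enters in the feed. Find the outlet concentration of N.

0.639 mol/L

Exit C_M = C_{M0}(1−X) = 7.80×0.207 = 1.615 mol/L.
A CSTR operates uniformly at the exit composition, giving r_N = 0.5102 and r_P = 4.432 (each k·C_M^n at C_M = 1.615).
Fraction of consumed M going to N: r_N/(r_N+r_P) = 0.1032.
C_N = 0.1032·C_{M0}·X = 0.1032×7.80×0.793 = 0.639 mol/L.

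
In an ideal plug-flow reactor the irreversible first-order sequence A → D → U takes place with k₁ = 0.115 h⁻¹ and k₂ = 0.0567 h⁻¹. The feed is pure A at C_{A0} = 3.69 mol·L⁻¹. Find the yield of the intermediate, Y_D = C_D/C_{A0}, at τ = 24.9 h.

For first-order series with pure A initially, C_D(τ) = k₁C_{A0}/(k₂−k₁)·(e^(−k₁τ) − e^(−k₂τ)).
e^(−k₁τ) = e^(−0.115×24.9) = e^(−2.864) = 0.05707; e^(−k₂τ) = e^(−1.412) = 0.2437.
C_D = 0.115×3.69/(0.0567−0.115) × (0.05707−0.2437) = (-7.279)×(-0.1866) = 1.358 mol·L⁻¹.
Y_D = C_D/C_{A0} = 1.358/3.69 = 0.368.

0.368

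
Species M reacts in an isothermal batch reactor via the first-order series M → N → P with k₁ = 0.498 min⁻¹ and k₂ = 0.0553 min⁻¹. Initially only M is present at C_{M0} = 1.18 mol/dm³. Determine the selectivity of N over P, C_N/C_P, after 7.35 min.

2.84

For first-order series with pure M initially, C_N(t) = k₁C_{M0}/(k₂−k₁)·(e^(−k₁t) − e^(−k₂t)).
e^(−k₁t) = e^(−0.498×7.35) = e^(−3.660) = 0.02572; e^(−k₂t) = e^(−0.4065) = 0.6660.
C_N = 0.498×1.18/(0.0553−0.498) × (0.02572−0.6660) = (-1.327)×(-0.6403) = 0.8499 mol/dm³.
C_M = C_{M0}e^(−k₁t) = 0.03036 mol/dm³, so C_P = C_{M0}−C_M−C_N = 0.2997 mol/dm³; C_N/C_P = 2.84.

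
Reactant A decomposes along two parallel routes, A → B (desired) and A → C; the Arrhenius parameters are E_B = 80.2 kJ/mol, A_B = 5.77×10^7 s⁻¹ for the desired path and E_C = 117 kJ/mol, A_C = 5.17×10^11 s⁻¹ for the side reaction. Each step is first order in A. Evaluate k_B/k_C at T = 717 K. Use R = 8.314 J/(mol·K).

k_B/k_C = (A_B/A_C)·exp[−(E_B−E_C)/(RT)] = (A_B/A_C)·exp[(E_C−E_B)/(RT)].
(E_C−E_B)/(RT) = (117−80.2)×10³/(8.314×717) = 36800/5961 = 6.173.
k_B/k_C = (5.77×10^7/5.17×10^11)·exp(6.173) = 1.116×10^-4 × 479.8 = 0.0535.
Since E_B < E_C, lowering the temperature improves selectivity toward B.

0.0535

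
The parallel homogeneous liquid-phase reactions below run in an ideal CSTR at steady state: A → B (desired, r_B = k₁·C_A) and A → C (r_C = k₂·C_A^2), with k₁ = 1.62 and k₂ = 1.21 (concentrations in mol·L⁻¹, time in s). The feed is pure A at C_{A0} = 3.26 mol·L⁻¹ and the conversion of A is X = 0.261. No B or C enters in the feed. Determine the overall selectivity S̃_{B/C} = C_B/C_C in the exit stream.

0.556

Exit C_A = C_{A0}(1−X) = 3.26×0.739 = 2.409 mol·L⁻¹.
Rates in a CSTR are evaluated at the outlet concentration: r_B = 1.62×2.409 = 3.903, r_C = 1.21×2.409^2 = 7.023.
Overall selectivity = C_B/C_C = r_Bτ/(r_Cτ) = r_B/r_C = 0.556.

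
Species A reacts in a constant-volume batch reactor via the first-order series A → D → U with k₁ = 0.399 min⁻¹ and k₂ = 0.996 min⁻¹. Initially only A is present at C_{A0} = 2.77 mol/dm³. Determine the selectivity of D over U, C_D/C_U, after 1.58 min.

The intermediate concentration in a first-order A→B→C sequence is C_D = k₁C_{A0}(e^(−k₁t) − e^(−k₂t))/(k₂−k₁).
e^(−k₁t) = e^(−0.399×1.58) = e^(−0.6304) = 0.5324; e^(−k₂t) = e^(−1.574) = 0.2073.
C_D = 0.399×2.77/(0.996−0.399) × (0.5324−0.2073) = 1.851×0.3251 = 0.6018 mol/dm³.
C_A = C_{A0}e^(−k₁t) = 1.475 mol/dm³, so C_U = C_{A0}−C_A−C_D = 0.6935 mol/dm³; C_D/C_U = 0.868.

0.868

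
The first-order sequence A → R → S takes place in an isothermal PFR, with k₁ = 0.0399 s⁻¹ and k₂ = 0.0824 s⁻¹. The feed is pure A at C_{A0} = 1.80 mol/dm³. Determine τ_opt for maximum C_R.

The intermediate peaks when r₁ = r₂, i.e. k₁e^(−k₁τ) = k₂e^(−k₂τ), giving τ_opt = ln(k₂/k₁)/(k₂−k₁).
= ln(0.0824/0.0399)/(0.0824−0.0399) = ln(2.065)/0.04250 = 0.7252/0.04250 = 17.1 s.

17.1 s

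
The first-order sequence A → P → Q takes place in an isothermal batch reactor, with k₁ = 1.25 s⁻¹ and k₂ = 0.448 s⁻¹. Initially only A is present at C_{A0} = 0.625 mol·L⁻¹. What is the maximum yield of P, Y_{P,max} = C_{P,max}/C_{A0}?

0.564

At the optimum, C_{P,max}/C_{A0} = (k₁/k₂)^[k₂/(k₂−k₁)].
= (1.25/0.448)^(0.448/(0.448−1.25)) = (2.790)^(-0.5586) = 0.5637.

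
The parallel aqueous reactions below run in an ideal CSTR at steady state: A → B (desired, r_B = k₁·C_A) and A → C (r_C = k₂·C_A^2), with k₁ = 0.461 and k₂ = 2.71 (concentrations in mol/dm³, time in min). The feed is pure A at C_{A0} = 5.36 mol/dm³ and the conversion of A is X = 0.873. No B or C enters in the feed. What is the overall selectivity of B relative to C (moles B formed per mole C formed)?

Exit C_A = C_{A0}(1−X) = 5.36×0.127 = 0.6807 mol/dm³.
In a CSTR the entire volume is at exit conditions, so r_B = 0.461×0.6807 = 0.3138 and r_C = 2.71×0.6807^2 = 1.256.
Overall selectivity = C_B/C_C = r_Bτ/(r_Cτ) = r_B/r_C = 0.250.

0.250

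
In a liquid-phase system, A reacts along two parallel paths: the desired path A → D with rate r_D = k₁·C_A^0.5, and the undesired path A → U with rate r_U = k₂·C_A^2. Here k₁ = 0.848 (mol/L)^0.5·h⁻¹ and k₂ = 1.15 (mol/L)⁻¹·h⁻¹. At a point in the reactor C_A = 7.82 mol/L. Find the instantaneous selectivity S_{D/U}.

0.0337

S_{D/U} = r_D/r_U = (k₁·C_A^0.5)/(k₂·C_A^2) = (k₁/k₂)·C_A^-1.5.
= (0.848×7.820^0.5) / (1.15×7.820^2) = 2.371/70.33 = 0.0337.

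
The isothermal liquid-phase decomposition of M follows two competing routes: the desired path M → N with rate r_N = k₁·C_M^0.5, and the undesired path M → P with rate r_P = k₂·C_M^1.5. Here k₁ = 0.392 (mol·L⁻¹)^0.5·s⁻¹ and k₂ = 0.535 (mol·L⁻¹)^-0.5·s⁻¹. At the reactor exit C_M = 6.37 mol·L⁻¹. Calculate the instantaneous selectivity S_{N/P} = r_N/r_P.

0.115

S_{N/P} = r_N/r_P = (k₁·C_M^0.5)/(k₂·C_M^1.5) = (k₁/k₂)·C_M⁻¹.
= (0.392×6.370^0.5) / (0.535×6.370^1.5) = 0.9894/8.601 = 0.115.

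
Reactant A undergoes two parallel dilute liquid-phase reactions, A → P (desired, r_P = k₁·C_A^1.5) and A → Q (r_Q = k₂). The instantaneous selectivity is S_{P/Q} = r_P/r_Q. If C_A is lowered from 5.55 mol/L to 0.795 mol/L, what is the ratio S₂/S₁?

0.0542

S_{P/Q} = (k₁/k₂)·C_A^1.5, so S₂/S₁ = (C_{A,2}/C_{A,1})^1.5.
= (0.795/5.55)^1.5 = (0.1432)^1.5 = 0.0542.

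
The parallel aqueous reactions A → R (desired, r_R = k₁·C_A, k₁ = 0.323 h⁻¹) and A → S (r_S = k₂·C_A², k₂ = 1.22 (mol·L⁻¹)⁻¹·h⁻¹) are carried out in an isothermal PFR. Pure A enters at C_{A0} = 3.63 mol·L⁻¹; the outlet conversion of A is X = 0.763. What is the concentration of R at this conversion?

C_A = C_{A0}(1−X) = 0.8603 mol·L⁻¹.
Along a PFR/batch, dC_R/dC_A = −r_R/(r_R+r_S) = −k₁/(k₁+k₂·C_A).
Integrating from C_{A0} to C_A: C_R = (0.323/1.22)·ln[(0.323+1.22·3.63)/(0.323+1.22·0.860)] = 0.2648·ln(4.752/1.373) = 0.3288 mol·L⁻¹.

0.329 mol·L⁻¹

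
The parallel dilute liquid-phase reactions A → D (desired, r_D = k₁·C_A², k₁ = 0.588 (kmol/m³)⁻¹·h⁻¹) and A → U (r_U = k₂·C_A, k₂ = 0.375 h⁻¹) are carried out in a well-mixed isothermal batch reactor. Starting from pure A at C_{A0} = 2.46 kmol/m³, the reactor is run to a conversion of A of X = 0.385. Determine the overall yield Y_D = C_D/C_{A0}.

C_A = C_{A0}(1−X) = 1.513 kmol/m³.
Along a PFR/batch, dC_U/dC_A = −r_U/(r_D+r_U) = −k₂/(k₂+k₁·C_A).
Integrating from C_{A0} to C_A: C_U = (0.375/0.588)·ln[(0.375+0.588·2.46)/(0.375+0.588·1.51)] = 0.6378·ln(1.821/1.265) = 0.2327 kmol/m³.
Then C_D = (C_{A0}−C_A) − C_U = 0.9471 − 0.2327 = 0.7144 kmol/m³.
Y_D = C_D/C_{A0} = 0.7144/2.46 = 0.290.

0.290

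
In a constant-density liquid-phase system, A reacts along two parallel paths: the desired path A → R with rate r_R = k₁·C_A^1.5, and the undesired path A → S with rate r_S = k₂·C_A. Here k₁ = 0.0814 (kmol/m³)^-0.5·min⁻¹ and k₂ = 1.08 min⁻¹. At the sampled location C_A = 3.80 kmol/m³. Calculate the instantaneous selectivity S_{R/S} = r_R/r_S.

0.147

S_{R/S} = r_R/r_S = (k₁·C_A^1.5)/(k₂·C_A) = (k₁/k₂)·C_A^0.5.
= (0.0814×3.800^1.5) / (1.08×3.800) = 0.6030/4.104 = 0.147.
Since the desired path is higher order in A, keeping C_A high (PFR or concentrated feed) favours R.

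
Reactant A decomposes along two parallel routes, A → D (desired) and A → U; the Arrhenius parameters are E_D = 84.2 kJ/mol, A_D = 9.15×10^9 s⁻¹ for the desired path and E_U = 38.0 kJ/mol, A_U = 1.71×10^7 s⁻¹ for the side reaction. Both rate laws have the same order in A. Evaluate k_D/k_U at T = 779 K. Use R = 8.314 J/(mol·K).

0.427

k_D/k_U = (A_D/A_U)·exp[−(E_D−E_U)/(RT)] = (A_D/A_U)·exp[(E_U−E_D)/(RT)].
(E_U−E_D)/(RT) = (38.0−84.2)×10³/(8.314×779) = -46200/6477 = -7.133.
k_D/k_U = (9.15×10^9/1.71×10^7)·exp(-7.133) = 535.1 × 7.980×10^-4 = 0.427.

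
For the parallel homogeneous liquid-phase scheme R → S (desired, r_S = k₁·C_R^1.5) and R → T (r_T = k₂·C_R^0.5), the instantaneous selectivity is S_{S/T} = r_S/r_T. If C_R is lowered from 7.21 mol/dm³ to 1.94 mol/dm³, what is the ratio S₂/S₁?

S_{S/T} = (k₁/k₂)·C_R, so S₂/S₁ = (C_{R,2}/C_{R,1}).
= 1.94/7.21 = 0.269.
Selectivity toward S falls as C_R falls — high-concentration operation is favoured.

0.269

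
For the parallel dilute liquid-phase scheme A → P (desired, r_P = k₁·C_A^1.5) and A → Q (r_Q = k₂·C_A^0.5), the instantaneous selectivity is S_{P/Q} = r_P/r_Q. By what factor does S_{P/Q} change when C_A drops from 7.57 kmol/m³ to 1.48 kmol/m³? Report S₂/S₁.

0.196

S_{P/Q} = (k₁/k₂)·C_A, so S₂/S₁ = (C_{A,2}/C_{A,1}).
= 1.48/7.57 = 0.196.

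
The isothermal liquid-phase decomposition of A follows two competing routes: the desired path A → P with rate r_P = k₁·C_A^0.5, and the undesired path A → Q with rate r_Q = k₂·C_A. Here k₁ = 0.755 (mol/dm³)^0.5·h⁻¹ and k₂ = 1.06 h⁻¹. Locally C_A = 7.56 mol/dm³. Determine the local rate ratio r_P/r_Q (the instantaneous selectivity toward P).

S_{P/Q} = r_P/r_Q = (k₁·C_A^0.5)/(k₂·C_A) = (k₁/k₂)·C_A^-0.5.
= (0.755×7.560^0.5) / (1.06×7.560) = 2.076/8.014 = 0.259.
The undesired path is higher order in A, so low C_A (CSTR or dilute feed) favours P.

0.259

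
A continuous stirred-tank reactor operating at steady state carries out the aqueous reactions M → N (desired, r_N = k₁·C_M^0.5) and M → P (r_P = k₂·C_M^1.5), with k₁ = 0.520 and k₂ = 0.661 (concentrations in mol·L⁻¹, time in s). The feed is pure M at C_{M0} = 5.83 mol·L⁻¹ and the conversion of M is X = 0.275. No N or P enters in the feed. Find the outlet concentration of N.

Exit C_M = C_{M0}(1−X) = 5.83×0.725 = 4.227 mol·L⁻¹.
Rates in a CSTR are evaluated at the outlet concentration: r_N = 0.520×4.227^0.5 = 1.069, r_P = 0.661×4.227^1.5 = 5.744.
Fraction of consumed M going to N: r_N/(r_N+r_P) = 0.1569.
C_N = 0.1569·C_{M0}·X = 0.1569×5.83×0.275 = 0.252 mol·L⁻¹.

0.252 mol·L⁻¹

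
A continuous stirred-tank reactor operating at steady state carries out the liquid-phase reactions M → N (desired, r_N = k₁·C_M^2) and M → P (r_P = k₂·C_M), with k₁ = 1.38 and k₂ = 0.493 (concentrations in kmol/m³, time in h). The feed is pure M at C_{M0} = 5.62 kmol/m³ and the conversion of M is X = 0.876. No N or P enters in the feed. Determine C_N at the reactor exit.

3.25 kmol/m³

Exit C_M = C_{M0}(1−X) = 5.62×0.124 = 0.6969 kmol/m³.
A CSTR operates uniformly at the exit composition, giving r_N = 0.6702 and r_P = 0.3436 (each k·C_M^n at C_M = 0.6969).
Fraction of consumed M going to N: r_N/(r_N+r_P) = 0.6611.
C_N = 0.6611·C_{M0}·X = 0.6611×5.62×0.876 = 3.25 kmol/m³.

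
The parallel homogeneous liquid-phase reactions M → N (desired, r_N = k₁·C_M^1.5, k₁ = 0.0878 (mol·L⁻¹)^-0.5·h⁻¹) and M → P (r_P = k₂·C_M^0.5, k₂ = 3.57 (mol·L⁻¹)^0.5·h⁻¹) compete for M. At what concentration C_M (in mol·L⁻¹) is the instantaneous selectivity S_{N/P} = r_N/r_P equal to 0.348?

14.1 mol·L⁻¹

S_{N/P} = (k₁/k₂)·C_M ⇒ C_M = S·k₂/k₁.
= 0.348×3.57/0.0878 = 14.1 mol·L⁻¹.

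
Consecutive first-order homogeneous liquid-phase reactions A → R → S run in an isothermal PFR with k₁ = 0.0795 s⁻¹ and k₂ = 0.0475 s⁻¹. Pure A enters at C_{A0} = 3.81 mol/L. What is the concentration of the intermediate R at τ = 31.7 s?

The intermediate concentration in a first-order A→B→C sequence is C_R = k₁C_{A0}(e^(−k₁τ) − e^(−k₂τ))/(k₂−k₁).
e^(−k₁τ) = e^(−0.0795×31.7) = e^(−2.520) = 0.08045; e^(−k₂τ) = e^(−1.506) = 0.2219.
C_R = 0.0795×3.81/(0.0475−0.0795) × (0.08045−0.2219) = (-9.465)×(-0.1414) = 1.338 mol/L.

1.34 mol/L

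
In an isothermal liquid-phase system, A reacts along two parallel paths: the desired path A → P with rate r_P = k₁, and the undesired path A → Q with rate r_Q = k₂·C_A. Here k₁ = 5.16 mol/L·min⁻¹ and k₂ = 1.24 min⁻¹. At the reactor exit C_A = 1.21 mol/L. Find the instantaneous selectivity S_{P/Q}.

3.44

S_{P/Q} = r_P/r_Q = (k₁)/(k₂·C_A) = (k₁/k₂)·C_A⁻¹.
= (5.16) / (1.24×1.210) = 5.160/1.500 = 3.44.
The undesired path is higher order in A, so low C_A (CSTR or dilute feed) favours P.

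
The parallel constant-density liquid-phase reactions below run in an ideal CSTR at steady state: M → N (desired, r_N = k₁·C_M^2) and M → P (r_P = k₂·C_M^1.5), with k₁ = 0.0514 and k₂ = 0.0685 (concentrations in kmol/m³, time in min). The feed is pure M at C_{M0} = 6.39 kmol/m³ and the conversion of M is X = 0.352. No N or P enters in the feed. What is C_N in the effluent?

Exit C_M = C_{M0}(1−X) = 6.39×0.648 = 4.141 kmol/m³.
In a CSTR the entire volume is at exit conditions, so r_N = 0.0514×4.141^2 = 0.8813 and r_P = 0.0685×4.141^1.5 = 0.5772.
Fraction of consumed M going to N: r_N/(r_N+r_P) = 0.6043.
C_N = 0.6043·C_{M0}·X = 0.6043×6.39×0.352 = 1.36 kmol/m³.

1.36 kmol/m³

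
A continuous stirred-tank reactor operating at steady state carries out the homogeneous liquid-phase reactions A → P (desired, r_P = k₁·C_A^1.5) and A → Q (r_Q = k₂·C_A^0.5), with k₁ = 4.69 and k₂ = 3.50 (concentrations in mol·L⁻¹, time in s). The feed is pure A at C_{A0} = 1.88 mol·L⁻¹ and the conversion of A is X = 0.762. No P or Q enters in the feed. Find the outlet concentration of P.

0.537 mol·L⁻¹

Exit C_A = C_{A0}(1−X) = 1.88×0.238 = 0.4474 mol·L⁻¹.
Rates in a CSTR are evaluated at the outlet concentration: r_P = 4.69×0.4474^1.5 = 1.404, r_Q = 3.50×0.4474^0.5 = 2.341.
Fraction of consumed A going to P: r_P/(r_P+r_Q) = 0.3748.
C_P = 0.3748·C_{A0}·X = 0.3748×1.88×0.762 = 0.537 mol·L⁻¹.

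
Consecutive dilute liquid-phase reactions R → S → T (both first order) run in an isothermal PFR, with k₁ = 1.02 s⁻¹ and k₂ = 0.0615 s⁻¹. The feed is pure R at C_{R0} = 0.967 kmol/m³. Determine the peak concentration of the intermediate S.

At the optimum, C_{S,max}/C_{R0} = (k₁/k₂)^[k₂/(k₂−k₁)].
= (1.02/0.0615)^(0.0615/(0.0615−1.02)) = (16.59)^(-0.06416) = 0.8351.
C_{S,max} = 0.8351×0.967 = 0.808 kmol/m³.

0.808 kmol/m³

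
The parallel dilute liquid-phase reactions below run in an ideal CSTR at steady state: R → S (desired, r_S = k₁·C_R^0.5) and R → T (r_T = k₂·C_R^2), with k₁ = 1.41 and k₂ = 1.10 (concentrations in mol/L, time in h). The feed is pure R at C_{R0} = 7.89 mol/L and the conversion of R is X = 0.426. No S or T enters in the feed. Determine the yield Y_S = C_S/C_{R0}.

0.0500

Exit C_R = C_{R0}(1−X) = 7.89×0.574 = 4.529 mol/L.
In a CSTR the entire volume is at exit conditions, so r_S = 1.41×4.529^0.5 = 3.001 and r_T = 1.10×4.529^2 = 22.56.
Fraction of consumed R going to S: r_S/(r_S+r_T) = 0.1174.
C_S = 0.1174·C_{R0}·X = 0.1174×7.89×0.426 = 0.395 mol/L; Y_S = C_S/C_{R0} = 0.0500.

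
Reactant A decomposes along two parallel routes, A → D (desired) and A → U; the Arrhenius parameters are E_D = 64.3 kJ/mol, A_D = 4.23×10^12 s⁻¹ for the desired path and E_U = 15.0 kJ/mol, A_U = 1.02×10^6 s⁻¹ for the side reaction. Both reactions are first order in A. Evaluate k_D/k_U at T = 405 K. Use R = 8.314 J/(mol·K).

1.82

k_D/k_U = (A_D/A_U)·exp[−(E_D−E_U)/(RT)] = (A_D/A_U)·exp[(E_U−E_D)/(RT)].
(E_U−E_D)/(RT) = (15.0−64.3)×10³/(8.314×405) = -49300/3367 = -14.64.
k_D/k_U = (4.23×10^12/1.02×10^6)·exp(-14.64) = 4.147×10^6 × 4.379×10^-7 = 1.82.
Since E_D > E_U, raising the temperature improves selectivity toward D.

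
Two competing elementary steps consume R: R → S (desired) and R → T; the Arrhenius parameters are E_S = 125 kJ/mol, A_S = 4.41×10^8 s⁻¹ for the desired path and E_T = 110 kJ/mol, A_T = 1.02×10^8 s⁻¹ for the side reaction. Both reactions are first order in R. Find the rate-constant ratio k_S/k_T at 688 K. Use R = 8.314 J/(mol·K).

0.314

With equal orders, S_{S/T} = k_S/k_T = (A_S/A_T)·exp[(E_T−E_S)/(RT)].
(E_T−E_S)/(RT) = (110−125)×10³/(8.314×688) = -15000/5720 = -2.622.
k_S/k_T = (4.41×10^8/1.02×10^8)·exp(-2.622) = 4.324 × 0.07263 = 0.314.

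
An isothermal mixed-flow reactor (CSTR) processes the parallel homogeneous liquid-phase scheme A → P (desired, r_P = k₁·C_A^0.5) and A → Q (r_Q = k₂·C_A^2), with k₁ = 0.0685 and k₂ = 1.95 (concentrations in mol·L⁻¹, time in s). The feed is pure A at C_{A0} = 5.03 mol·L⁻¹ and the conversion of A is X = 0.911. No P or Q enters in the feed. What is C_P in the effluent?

Exit C_A = C_{A0}(1−X) = 5.03×0.0890 = 0.4477 mol·L⁻¹.
Rates in a CSTR are evaluated at the outlet concentration: r_P = 0.0685×0.4477^0.5 = 0.04583, r_Q = 1.95×0.4477^2 = 0.3908.
Fraction of consumed A going to P: r_P/(r_P+r_Q) = 0.1050.
C_P = 0.1050·C_{A0}·X = 0.1050×5.03×0.911 = 0.481 mol·L⁻¹.

0.481 mol·L⁻¹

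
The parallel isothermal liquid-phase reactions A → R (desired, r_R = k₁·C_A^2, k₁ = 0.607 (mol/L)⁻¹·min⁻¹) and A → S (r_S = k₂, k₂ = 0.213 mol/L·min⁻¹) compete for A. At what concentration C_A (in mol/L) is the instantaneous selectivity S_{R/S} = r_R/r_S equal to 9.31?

1.81 mol/L

S_{R/S} = (k₁/k₂)·C_A^2 ⇒ C_A = (S·k₂/k₁)^(0.5).
= (9.31×0.213/0.607)^(0.5) = (3.267)^(0.5) = 1.81 mol/L.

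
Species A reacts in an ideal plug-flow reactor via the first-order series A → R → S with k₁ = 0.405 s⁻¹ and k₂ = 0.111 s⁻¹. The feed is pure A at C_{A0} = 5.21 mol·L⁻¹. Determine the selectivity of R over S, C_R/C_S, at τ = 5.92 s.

The intermediate concentration in a first-order A→B→C sequence is C_R = k₁C_{A0}(e^(−k₁τ) − e^(−k₂τ))/(k₂−k₁).
e^(−k₁τ) = e^(−0.405×5.92) = e^(−2.398) = 0.09094; e^(−k₂τ) = e^(−0.6571) = 0.5183.
C_R = 0.405×5.21/(0.111−0.405) × (0.09094−0.5183) = (-7.177)×(-0.4274) = 3.068 mol·L⁻¹.
C_A = C_{A0}e^(−k₁τ) = 0.4738 mol·L⁻¹, so C_S = C_{A0}−C_A−C_R = 1.669 mol·L⁻¹; C_R/C_S = 1.84.

1.84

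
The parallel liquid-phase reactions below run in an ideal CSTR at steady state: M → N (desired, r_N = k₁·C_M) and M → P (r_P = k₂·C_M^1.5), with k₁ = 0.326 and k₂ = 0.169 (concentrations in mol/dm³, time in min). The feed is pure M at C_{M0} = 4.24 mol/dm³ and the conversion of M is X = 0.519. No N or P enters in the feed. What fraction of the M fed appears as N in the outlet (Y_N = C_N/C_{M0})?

Exit C_M = C_{M0}(1−X) = 4.24×0.481 = 2.039 mol/dm³.
In a CSTR the entire volume is at exit conditions, so r_N = 0.326×2.039 = 0.6649 and r_P = 0.169×2.039^1.5 = 0.4922.
Fraction of consumed M going to N: r_N/(r_N+r_P) = 0.5746.
C_N = 0.5746·C_{M0}·X = 0.5746×4.24×0.519 = 1.26 mol/dm³; Y_N = C_N/C_{M0} = 0.298.

0.298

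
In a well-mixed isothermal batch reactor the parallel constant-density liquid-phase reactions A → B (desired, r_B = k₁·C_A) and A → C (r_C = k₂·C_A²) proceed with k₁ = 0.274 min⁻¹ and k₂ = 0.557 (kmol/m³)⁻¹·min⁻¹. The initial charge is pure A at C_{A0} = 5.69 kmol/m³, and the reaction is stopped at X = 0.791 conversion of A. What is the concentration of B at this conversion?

0.641 kmol/m³

C_A = C_{A0}(1−X) = 1.189 kmol/m³.
Along a PFR/batch, dC_B/dC_A = −r_B/(r_B+r_C) = −k₁/(k₁+k₂·C_A).
Integrating from C_{A0} to C_A: C_B = (0.274/0.557)·ln[(0.274+0.557·5.69)/(0.274+0.557·1.19)] = 0.4919·ln(3.443/0.9364) = 0.6406 kmol/m³.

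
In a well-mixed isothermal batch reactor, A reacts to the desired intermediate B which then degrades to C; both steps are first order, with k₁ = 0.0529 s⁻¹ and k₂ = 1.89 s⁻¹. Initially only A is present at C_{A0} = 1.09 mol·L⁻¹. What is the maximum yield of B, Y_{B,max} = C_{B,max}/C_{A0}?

0.0253

For a first-order series the maximum intermediate yield is C_{B,max}/C_{A0} = (k₁/k₂)^[k₂/(k₂−k₁)].
= (0.0529/1.89)^(1.89/(1.89−0.0529)) = (0.02799)^(1.029) = 0.02525.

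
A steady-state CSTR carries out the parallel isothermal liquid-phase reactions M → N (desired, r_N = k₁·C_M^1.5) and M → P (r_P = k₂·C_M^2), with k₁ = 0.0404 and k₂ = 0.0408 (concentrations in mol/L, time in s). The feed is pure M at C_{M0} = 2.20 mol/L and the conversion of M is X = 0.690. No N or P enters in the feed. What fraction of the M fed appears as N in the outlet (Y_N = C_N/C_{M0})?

0.376

Exit C_M = C_{M0}(1−X) = 2.20×0.310 = 0.6820 mol/L.
In a CSTR the entire volume is at exit conditions, so r_N = 0.0404×0.6820^1.5 = 0.02275 and r_P = 0.0408×0.6820^2 = 0.01898.
Fraction of consumed M going to N: r_N/(r_N+r_P) = 0.5453.
C_N = 0.5453·C_{M0}·X = 0.5453×2.20×0.690 = 0.828 mol/L; Y_N = C_N/C_{M0} = 0.376.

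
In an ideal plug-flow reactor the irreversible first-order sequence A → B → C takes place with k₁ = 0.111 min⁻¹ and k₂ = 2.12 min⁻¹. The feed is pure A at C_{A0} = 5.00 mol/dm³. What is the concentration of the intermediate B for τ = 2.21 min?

0.214 mol/dm³

For first-order series with pure A initially, C_B(τ) = k₁C_{A0}/(k₂−k₁)·(e^(−k₁τ) − e^(−k₂τ)).
e^(−k₁τ) = e^(−0.111×2.21) = e^(−0.2453) = 0.7825; e^(−k₂τ) = e^(−4.685) = 0.009231.
C_B = 0.111×5.00/(2.12−0.111) × (0.7825−0.009231) = 0.2763×0.7732 = 0.2136 mol/dm³.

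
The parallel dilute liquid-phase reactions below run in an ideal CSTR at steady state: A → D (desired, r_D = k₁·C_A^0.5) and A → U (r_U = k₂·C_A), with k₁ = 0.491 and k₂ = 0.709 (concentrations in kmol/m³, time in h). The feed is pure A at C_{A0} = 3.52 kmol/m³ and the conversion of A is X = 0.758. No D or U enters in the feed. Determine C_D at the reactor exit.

Exit C_A = C_{A0}(1−X) = 3.52×0.242 = 0.8518 kmol/m³.
A CSTR operates uniformly at the exit composition, giving r_D = 0.4532 and r_U = 0.6040 (each k·C_A^n at C_A = 0.8518).
Fraction of consumed A going to D: r_D/(r_D+r_U) = 0.4287.
C_D = 0.4287·C_{A0}·X = 0.4287×3.52×0.758 = 1.14 kmol/m³.

1.14 kmol/m³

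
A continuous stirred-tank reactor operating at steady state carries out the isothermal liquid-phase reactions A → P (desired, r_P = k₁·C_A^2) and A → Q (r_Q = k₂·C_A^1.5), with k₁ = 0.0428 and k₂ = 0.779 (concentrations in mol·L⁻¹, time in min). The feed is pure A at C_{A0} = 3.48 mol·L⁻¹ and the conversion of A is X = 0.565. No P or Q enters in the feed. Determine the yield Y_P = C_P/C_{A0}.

Exit C_A = C_{A0}(1−X) = 3.48×0.435 = 1.514 mol·L⁻¹.
A CSTR operates uniformly at the exit composition, giving r_P = 0.09808 and r_Q = 1.451 (each k·C_A^n at C_A = 1.514).
Fraction of consumed A going to P: r_P/(r_P+r_Q) = 0.06332.
C_P = 0.06332·C_{A0}·X = 0.06332×3.48×0.565 = 0.124 mol·L⁻¹; Y_P = C_P/C_{A0} = 0.0358.

0.0358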